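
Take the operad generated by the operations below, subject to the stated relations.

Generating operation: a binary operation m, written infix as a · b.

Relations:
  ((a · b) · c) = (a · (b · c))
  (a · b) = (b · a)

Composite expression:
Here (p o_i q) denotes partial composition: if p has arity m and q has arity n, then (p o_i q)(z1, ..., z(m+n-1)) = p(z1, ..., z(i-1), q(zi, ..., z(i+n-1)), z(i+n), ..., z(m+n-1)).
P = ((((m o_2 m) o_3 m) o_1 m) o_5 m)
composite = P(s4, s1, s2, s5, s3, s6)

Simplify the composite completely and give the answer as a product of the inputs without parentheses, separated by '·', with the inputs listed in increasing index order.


Shape and order are irrelevant to m; the s-input set decides.
(s4 · s1) collapses to s4 · s1
(s3 · s6) collapses to s3 · s6
(s5 · (s3 · s6)) collapses to s5 · s3 · s6
(s2 · (s5 · (s3 · s6))) collapses to s2 · s5 · s3 · s6
((s4 · s1) · (s2 · (s5 · (s3 · s6)))) collapses to s4 · s1 · s2 · s5 · s3 · s6
putting the inputs in ascending order: s1 · s2 · s3 · s4 · s5 · s6

s1 · s2 · s3 · s4 · s5 · s6


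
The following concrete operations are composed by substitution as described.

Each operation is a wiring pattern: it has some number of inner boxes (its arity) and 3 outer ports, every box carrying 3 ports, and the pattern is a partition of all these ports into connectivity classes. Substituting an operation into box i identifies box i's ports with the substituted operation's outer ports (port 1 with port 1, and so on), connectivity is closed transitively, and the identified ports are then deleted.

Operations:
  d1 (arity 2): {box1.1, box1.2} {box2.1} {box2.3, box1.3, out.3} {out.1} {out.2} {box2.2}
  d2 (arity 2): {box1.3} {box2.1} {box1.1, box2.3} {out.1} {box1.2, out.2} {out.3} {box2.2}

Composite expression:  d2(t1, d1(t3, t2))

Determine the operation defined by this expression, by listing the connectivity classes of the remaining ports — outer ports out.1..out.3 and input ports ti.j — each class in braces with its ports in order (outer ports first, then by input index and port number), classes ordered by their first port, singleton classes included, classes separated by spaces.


After gluing at d2, chains via deleted ports link the t-ports.
composing d1 on (t3, t2), with out.j its own outer ports: {out.1} {out.2} {out.3, t2.3, t3.3} {t2.1} {t2.2} {t3.1, t3.2}
composing d2 on (t1, t3, t2), with out.j its own outer ports: {out.1} {out.2, t1.2} {out.3} {t1.1, t2.3, t3.3} {t1.3} {t2.1} {t2.2} {t3.1, t3.2}

{out.1} {out.2, t1.2} {out.3} {t1.1, t2.3, t3.3} {t1.3} {t2.1} {t2.2} {t3.1, t3.2}


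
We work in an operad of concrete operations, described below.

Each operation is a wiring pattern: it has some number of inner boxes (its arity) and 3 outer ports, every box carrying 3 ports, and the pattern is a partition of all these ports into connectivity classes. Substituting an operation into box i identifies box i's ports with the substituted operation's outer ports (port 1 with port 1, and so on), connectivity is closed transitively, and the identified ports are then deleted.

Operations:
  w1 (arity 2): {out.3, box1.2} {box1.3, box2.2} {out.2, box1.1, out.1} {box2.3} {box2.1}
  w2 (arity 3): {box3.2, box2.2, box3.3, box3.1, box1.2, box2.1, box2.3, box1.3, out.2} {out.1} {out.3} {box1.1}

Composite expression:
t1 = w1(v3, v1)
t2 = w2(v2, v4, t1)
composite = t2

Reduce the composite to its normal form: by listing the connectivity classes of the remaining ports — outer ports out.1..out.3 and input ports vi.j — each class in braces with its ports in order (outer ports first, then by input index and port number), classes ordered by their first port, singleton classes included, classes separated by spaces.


{out.1} {out.2, v2.2, v2.3, v3.1, v3.2, v4.1, v4.2, v4.3} {out.3} {v1.1} {v1.2, v3.3} {v1.3} {v2.1}

Substituting into w2 glues patterns; closure does the rest.
w1 over (v3, v1) gives {out.1, out.2, v3.1} {out.3, v3.2} {v1.1} {v1.2, v3.3} {v1.3}, out.j being that stage's outer ports
w2 over (v2, v4, v3, v1) gives {out.1} {out.2, v2.2, v2.3, v3.1, v3.2, v4.1, v4.2, v4.3} {out.3} {v1.1} {v1.2, v3.3} {v1.3} {v2.1}, out.j being that stage's outer ports


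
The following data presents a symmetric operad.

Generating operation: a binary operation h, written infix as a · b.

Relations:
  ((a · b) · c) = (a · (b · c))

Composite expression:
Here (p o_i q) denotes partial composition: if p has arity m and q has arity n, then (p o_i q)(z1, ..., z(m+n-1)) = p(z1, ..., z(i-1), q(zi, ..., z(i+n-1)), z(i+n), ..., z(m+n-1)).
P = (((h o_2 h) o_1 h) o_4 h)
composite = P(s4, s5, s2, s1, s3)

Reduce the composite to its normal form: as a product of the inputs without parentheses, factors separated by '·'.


s4 · s5 · s2 · s1 · s3

Every regrouping of h is equal, so read the s-inputs in written order.
(s4 · s5) collapses to s4 · s5
(s1 · s3) collapses to s1 · s3
(s2 · (s1 · s3)) collapses to s2 · s1 · s3
((s4 · s5) · (s2 · (s1 · s3))) collapses to s4 · s5 · s2 · s1 · s3


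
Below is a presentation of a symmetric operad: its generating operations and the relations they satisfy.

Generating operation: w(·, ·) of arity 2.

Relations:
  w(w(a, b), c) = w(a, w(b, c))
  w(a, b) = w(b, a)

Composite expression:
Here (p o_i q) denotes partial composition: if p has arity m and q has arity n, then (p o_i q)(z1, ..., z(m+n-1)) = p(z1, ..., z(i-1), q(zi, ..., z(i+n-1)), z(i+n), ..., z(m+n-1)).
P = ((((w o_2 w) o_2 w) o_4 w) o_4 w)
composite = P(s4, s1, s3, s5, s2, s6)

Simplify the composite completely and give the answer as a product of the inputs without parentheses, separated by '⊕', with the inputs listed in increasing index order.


Key point: w commutes, so take the s-inputs in any fixed order.
w(s1, s3) linearizes to s1 ⊕ s3
w(s5, s2) linearizes to s5 ⊕ s2
w(w(s5, s2), s6) linearizes to s5 ⊕ s2 ⊕ s6
w(w(s1, s3), w(w(s5, s2), s6)) linearizes to s1 ⊕ s3 ⊕ s5 ⊕ s2 ⊕ s6
w(s4, w(w(s1, s3), w(w(s5, s2), s6))) linearizes to s4 ⊕ s1 ⊕ s3 ⊕ s5 ⊕ s2 ⊕ s6
rearranged into index order: s1 ⊕ s2 ⊕ s3 ⊕ s4 ⊕ s5 ⊕ s6

s1 ⊕ s2 ⊕ s3 ⊕ s4 ⊕ s5 ⊕ s6


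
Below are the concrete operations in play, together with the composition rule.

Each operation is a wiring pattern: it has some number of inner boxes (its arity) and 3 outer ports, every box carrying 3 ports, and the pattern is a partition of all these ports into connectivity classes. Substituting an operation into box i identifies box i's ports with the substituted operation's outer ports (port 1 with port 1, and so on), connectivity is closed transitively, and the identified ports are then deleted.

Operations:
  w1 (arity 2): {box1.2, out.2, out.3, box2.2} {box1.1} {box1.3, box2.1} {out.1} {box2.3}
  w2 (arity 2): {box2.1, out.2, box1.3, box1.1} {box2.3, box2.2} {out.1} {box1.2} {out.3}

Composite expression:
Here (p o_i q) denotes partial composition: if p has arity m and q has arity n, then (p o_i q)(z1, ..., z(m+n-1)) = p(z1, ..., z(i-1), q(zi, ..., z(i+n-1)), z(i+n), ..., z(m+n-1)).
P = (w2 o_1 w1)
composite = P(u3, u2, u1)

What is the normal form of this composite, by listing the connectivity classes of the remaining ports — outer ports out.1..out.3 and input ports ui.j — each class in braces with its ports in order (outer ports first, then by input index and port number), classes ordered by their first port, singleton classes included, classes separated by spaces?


After gluing at w2, chains via deleted ports link the u-ports.
the subtree at w1 composes to {out.1} {out.2, out.3, u2.2, u3.2} {u2.1, u3.3} {u2.3} {u3.1} on (u3, u2); out.j = own outer ports
the subtree at w2 composes to {out.1} {out.2, u1.1, u2.2, u3.2} {out.3} {u1.2, u1.3} {u2.1, u3.3} {u2.3} {u3.1} on (u3, u2, u1); out.j = own outer ports

{out.1} {out.2, u1.1, u2.2, u3.2} {out.3} {u1.2, u1.3} {u2.1, u3.3} {u2.3} {u3.1}


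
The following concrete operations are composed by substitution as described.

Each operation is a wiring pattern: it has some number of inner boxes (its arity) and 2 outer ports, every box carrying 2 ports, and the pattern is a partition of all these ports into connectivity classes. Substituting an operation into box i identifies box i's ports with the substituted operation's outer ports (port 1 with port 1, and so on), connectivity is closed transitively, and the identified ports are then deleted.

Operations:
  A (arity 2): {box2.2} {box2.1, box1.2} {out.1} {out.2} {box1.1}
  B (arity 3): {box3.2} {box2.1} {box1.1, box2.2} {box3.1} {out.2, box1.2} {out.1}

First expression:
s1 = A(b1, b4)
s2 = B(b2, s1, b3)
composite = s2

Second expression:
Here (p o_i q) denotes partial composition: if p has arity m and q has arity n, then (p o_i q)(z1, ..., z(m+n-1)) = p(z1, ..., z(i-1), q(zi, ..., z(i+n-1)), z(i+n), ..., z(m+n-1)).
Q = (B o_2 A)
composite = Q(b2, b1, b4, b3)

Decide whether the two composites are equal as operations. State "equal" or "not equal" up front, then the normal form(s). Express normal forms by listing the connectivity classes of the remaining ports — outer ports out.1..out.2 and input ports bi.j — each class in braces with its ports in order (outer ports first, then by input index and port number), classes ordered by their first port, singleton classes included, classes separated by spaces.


equal — both sides give {out.1} {out.2, b2.2} {b1.1} {b1.2, b4.1} {b2.1} {b3.1} {b3.2} {b4.2}

The first expression reduces to {out.1} {out.2, b2.2} {b1.1} {b1.2, b4.1} {b2.1} {b3.1} {b3.2} {b4.2}
The second expression reduces to {out.1} {out.2, b2.2} {b1.1} {b1.2, b4.1} {b2.1} {b3.1} {b3.2} {b4.2}
The forms coincide; equal.


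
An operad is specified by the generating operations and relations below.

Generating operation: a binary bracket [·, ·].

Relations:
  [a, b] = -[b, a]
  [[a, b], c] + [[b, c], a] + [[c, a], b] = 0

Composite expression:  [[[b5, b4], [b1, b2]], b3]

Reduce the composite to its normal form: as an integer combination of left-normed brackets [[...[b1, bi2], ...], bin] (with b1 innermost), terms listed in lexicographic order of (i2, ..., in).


In the tensor algebra, words opening b1 carry the b1-anchored form.
Composite bracket: [[[b5, b4], [b1, b2]], b3]
Expanding via [a, b] = ab - ba: 16 signed words (2^4 = 16).
Words beginning with b1 determine it all:
  word b1b2b4b5b3 has sign +1, contributing +[[[[b1, b2], b4], b5], b3]
  word b1b2b5b4b3 has sign -1, contributing -[[[[b1, b2], b5], b4], b3]

[[[[b1, b2], b4], b5], b3] - [[[[b1, b2], b5], b4], b3]


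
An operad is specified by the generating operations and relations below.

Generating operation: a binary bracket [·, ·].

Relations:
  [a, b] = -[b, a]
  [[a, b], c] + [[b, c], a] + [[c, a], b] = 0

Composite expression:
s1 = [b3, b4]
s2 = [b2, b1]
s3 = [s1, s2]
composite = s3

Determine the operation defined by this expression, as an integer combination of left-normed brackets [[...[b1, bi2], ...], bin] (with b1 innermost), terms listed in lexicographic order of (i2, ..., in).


[[[b1, b2], b3], b4] - [[[b1, b2], b4], b3]

Expand each bracket as ab - ba; the b1-initial words give the coefficients.
Composite bracket: [[b3, b4], [b2, b1]]
Each bracket splits as ab - ba, giving 8 signed words (2^3 = 8).
Only words starting with b1 matter:
  from b1b2b3b4, sign +1: term +[[[b1, b2], b3], b4]
  from b1b2b4b3, sign -1: term -[[[b1, b2], b4], b3]


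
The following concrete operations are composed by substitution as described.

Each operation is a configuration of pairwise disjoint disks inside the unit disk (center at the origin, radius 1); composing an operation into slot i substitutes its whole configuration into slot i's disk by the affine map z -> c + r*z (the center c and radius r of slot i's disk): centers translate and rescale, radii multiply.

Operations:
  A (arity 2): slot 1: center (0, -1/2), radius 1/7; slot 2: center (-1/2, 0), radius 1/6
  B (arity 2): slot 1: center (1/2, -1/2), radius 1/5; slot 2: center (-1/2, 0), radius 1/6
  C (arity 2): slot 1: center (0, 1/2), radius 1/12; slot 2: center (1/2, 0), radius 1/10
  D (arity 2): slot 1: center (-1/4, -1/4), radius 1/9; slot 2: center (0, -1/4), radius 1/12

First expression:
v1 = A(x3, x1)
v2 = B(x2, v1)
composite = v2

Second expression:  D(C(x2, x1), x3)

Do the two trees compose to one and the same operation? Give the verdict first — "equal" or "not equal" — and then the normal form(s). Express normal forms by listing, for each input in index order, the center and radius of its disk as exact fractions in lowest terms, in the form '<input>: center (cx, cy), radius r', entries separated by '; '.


The first expression, normalized: x1: center (-7/12, 0), radius 1/36; x2: center (1/2, -1/2), radius 1/5; x3: center (-1/2, -1/12), radius 1/42
The second expression, normalized: x1: center (-7/36, -1/4), radius 1/90; x2: center (-1/4, -7/36), radius 1/108; x3: center (0, -1/4), radius 1/12
The forms do not match — not equal.

not equal: they reduce to x1: center (-7/12, 0), radius 1/36; x2: center (1/2, -1/2), radius 1/5; x3: center (-1/2, -1/12), radius 1/42 and x1: center (-7/36, -1/4), radius 1/90; x2: center (-1/4, -7/36), radius 1/108; x3: center (0, -1/4), radius 1/12


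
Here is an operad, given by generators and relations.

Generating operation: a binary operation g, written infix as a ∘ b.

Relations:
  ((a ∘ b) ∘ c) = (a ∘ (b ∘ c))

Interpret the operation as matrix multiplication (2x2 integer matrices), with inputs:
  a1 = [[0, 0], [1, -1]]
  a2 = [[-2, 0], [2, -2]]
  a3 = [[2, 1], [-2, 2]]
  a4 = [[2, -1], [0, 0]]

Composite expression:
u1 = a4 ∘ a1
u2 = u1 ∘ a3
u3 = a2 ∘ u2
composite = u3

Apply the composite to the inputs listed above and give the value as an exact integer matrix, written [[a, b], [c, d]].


[[8, -2], [-8, 2]]


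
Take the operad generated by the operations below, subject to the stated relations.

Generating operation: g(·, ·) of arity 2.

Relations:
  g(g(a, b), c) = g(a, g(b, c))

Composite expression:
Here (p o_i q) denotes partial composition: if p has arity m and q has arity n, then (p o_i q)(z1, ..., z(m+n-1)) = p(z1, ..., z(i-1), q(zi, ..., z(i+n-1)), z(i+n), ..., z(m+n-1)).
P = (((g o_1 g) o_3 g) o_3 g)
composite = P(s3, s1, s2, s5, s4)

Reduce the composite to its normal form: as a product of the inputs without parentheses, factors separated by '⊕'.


s3 ⊕ s1 ⊕ s2 ⊕ s5 ⊕ s4


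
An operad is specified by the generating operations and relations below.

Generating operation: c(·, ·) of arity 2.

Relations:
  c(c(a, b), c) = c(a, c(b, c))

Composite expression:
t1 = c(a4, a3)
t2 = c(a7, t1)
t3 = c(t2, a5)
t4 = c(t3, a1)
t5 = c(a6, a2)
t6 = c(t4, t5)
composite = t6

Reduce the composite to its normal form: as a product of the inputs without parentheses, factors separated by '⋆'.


a7 ⋆ a4 ⋆ a3 ⋆ a5 ⋆ a1 ⋆ a6 ⋆ a2

All parenthesizations of c agree; list the a-inputs left to right.
c(a4, a3) collapses to a4 ⋆ a3
c(a7, c(a4, a3)) collapses to a7 ⋆ a4 ⋆ a3
c(c(a7, c(a4, a3)), a5) collapses to a7 ⋆ a4 ⋆ a3 ⋆ a5
c(c(c(a7, c(a4, a3)), a5), a1) collapses to a7 ⋆ a4 ⋆ a3 ⋆ a5 ⋆ a1
c(a6, a2) collapses to a6 ⋆ a2
c(c(c(c(a7, c(a4, a3)), a5), a1), c(a6, a2)) collapses to a7 ⋆ a4 ⋆ a3 ⋆ a5 ⋆ a1 ⋆ a6 ⋆ a2


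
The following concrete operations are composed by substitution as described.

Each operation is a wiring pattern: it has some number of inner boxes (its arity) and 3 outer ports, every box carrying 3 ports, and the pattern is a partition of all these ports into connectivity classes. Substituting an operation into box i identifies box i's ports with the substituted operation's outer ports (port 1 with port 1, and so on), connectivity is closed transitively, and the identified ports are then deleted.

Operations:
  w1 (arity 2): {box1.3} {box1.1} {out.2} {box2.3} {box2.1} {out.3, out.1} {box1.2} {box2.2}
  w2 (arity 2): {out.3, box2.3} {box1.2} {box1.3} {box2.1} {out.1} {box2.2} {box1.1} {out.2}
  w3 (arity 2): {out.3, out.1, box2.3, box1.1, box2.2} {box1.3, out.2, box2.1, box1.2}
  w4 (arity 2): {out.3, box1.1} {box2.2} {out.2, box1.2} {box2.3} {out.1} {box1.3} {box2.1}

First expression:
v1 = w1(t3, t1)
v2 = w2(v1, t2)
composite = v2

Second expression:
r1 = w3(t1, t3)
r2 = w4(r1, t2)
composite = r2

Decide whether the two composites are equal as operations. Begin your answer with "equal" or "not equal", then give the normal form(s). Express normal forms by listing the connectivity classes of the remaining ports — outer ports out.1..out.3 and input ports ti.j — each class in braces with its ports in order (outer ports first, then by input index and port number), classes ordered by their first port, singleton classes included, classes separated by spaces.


not equal; first: {out.1} {out.2} {out.3, t2.3} {t1.1} {t1.2} {t1.3} {t2.1} {t2.2} {t3.1} {t3.2} {t3.3}; second: {out.1} {out.2, t1.2, t1.3, t3.1} {out.3, t1.1, t3.2, t3.3} {t2.1} {t2.2} {t2.3}

In normal form, the first expression is {out.1} {out.2} {out.3, t2.3} {t1.1} {t1.2} {t1.3} {t2.1} {t2.2} {t3.1} {t3.2} {t3.3}
In normal form, the second expression is {out.1} {out.2, t1.2, t1.3, t3.1} {out.3, t1.1, t3.2, t3.3} {t2.1} {t2.2} {t2.3}
Different reductions; not equal.


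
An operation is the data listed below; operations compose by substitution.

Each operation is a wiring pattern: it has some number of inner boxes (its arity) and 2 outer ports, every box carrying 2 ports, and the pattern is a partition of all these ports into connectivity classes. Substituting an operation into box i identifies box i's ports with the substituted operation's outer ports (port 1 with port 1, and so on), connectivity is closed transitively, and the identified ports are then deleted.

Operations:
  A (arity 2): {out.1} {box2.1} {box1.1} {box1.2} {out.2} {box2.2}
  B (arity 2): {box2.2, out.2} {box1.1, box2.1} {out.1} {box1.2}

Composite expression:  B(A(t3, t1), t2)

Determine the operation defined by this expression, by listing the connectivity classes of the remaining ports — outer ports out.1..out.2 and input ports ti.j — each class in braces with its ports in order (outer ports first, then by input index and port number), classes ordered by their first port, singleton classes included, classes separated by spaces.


{out.1} {out.2, t2.2} {t1.1} {t1.2} {t2.1} {t3.1} {t3.2}


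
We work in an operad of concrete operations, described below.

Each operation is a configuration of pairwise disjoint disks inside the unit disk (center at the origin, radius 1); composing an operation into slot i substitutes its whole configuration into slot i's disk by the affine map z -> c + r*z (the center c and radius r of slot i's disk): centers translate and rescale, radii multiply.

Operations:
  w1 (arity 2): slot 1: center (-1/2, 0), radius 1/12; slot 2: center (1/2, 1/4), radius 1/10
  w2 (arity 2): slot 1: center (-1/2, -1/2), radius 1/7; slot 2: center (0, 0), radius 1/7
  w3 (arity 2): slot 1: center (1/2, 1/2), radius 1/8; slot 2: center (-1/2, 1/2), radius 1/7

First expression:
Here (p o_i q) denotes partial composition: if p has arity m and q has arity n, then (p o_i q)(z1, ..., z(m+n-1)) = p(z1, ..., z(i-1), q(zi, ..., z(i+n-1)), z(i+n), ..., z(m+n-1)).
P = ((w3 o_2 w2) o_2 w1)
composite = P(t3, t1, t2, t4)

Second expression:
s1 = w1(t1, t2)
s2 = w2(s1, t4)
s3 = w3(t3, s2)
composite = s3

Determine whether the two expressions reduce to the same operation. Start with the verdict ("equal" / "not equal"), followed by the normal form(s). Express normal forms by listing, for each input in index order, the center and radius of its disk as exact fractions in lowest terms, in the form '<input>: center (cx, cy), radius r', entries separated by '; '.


In normal form, the first expression is t1: center (-57/98, 3/7), radius 1/588; t2: center (-55/98, 85/196), radius 1/490; t3: center (1/2, 1/2), radius 1/8; t4: center (-1/2, 1/2), radius 1/49
In normal form, the second expression is t1: center (-57/98, 3/7), radius 1/588; t2: center (-55/98, 85/196), radius 1/490; t3: center (1/2, 1/2), radius 1/8; t4: center (-1/2, 1/2), radius 1/49
Same normal form: equal.

equal: each reduces to t1: center (-57/98, 3/7), radius 1/588; t2: center (-55/98, 85/196), radius 1/490; t3: center (1/2, 1/2), radius 1/8; t4: center (-1/2, 1/2), radius 1/49


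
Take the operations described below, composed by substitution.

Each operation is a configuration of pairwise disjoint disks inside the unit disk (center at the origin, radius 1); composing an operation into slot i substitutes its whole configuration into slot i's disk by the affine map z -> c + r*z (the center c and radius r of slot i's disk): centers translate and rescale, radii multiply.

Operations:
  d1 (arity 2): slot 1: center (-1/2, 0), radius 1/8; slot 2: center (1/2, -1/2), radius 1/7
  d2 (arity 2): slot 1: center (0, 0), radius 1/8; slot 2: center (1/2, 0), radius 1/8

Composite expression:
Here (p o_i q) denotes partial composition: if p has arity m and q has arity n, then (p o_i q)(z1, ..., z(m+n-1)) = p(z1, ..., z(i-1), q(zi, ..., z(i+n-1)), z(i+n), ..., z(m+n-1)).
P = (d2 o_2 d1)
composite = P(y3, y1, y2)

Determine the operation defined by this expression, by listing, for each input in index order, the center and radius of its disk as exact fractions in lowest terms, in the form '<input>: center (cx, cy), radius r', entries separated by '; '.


y1: center (7/16, 0), radius 1/64; y2: center (9/16, -1/16), radius 1/56; y3: center (0, 0), radius 1/8


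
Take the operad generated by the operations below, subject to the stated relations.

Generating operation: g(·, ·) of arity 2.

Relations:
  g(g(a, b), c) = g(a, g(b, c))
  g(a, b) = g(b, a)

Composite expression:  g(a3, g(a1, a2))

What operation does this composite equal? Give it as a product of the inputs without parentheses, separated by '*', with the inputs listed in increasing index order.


Any arrangement under g is one operation, so sort the a-inputs.
g(a1, a2) linearizes to a1 * a2
g(a3, g(a1, a2)) linearizes to a3 * a1 * a2
putting the inputs in ascending order: a1 * a2 * a3

a1 * a2 * a3


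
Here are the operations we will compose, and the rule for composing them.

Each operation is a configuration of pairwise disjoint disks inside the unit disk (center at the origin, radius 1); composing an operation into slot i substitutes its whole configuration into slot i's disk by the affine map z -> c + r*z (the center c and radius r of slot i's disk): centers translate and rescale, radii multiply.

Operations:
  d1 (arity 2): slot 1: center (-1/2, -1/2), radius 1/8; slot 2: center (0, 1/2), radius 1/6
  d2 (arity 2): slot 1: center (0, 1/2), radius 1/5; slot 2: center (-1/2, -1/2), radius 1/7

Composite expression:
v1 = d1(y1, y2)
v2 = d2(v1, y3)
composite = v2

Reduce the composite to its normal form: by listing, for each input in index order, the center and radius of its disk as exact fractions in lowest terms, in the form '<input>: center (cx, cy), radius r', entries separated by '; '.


Affine substitution under d2: radii multiply and y-centers shift.
tracing y1 down its 2-map path: center (-1/10, 2/5), radius 1/40
tracing y2 down its 2-map path: center (0, 3/5), radius 1/30
tracing y3 down its 1-map path: center (-1/2, -1/2), radius 1/7

y1: center (-1/10, 2/5), radius 1/40; y2: center (0, 3/5), radius 1/30; y3: center (-1/2, -1/2), radius 1/7


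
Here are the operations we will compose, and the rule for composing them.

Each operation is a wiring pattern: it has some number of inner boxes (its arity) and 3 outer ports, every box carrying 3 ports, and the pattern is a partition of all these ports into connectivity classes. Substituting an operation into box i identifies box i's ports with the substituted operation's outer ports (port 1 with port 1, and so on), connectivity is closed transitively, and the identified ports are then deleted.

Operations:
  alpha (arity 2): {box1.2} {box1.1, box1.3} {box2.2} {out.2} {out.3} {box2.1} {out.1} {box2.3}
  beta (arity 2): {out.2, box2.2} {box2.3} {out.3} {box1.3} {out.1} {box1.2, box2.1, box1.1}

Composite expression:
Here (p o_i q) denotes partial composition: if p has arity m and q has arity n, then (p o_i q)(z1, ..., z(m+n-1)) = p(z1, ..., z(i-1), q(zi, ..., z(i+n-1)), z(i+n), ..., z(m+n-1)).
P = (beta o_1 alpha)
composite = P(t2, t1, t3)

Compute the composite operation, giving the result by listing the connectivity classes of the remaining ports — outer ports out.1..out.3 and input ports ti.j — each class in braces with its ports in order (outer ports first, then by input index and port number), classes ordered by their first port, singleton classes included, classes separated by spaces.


{out.1} {out.2, t3.2} {out.3} {t1.1} {t1.2} {t1.3} {t2.1, t2.3} {t2.2} {t3.1} {t3.3}


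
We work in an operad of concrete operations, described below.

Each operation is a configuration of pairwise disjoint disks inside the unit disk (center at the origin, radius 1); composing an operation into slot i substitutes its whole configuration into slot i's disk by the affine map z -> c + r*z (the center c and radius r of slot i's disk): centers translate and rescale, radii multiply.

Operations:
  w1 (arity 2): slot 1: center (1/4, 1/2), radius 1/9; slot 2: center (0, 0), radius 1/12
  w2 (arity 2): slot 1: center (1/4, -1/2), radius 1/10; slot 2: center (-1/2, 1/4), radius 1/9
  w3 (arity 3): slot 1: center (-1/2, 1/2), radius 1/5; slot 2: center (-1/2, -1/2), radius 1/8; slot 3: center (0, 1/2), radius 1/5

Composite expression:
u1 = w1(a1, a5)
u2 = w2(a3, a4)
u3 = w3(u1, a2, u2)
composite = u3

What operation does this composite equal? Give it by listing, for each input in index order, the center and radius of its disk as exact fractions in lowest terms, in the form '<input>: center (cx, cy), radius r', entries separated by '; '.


a1: center (-9/20, 3/5), radius 1/45; a2: center (-1/2, -1/2), radius 1/8; a3: center (1/20, 2/5), radius 1/50; a4: center (-1/10, 11/20), radius 1/45; a5: center (-1/2, 1/2), radius 1/60


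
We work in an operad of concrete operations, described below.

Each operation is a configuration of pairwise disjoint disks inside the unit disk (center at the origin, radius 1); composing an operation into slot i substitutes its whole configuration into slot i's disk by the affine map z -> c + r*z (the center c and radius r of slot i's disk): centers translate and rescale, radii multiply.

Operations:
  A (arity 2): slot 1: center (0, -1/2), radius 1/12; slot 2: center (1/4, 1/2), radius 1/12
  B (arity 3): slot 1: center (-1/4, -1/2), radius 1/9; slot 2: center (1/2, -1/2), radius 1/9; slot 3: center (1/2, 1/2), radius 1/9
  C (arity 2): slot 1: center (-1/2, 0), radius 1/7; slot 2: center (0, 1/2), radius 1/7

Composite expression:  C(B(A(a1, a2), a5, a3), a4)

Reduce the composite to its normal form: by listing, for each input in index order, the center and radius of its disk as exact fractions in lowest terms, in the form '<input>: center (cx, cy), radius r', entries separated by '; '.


a1: center (-15/28, -5/63), radius 1/756; a2: center (-67/126, -4/63), radius 1/756; a3: center (-3/7, 1/14), radius 1/63; a4: center (0, 1/2), radius 1/7; a5: center (-3/7, -1/14), radius 1/63

Nesting under C composes maps z -> c + r*z down each a-path.
a1 passes through 3 substitutions, ending at center (-15/28, -5/63), radius 1/756
a2 passes through 3 substitutions, ending at center (-67/126, -4/63), radius 1/756
a5 passes through 2 substitutions, ending at center (-3/7, -1/14), radius 1/63
a3 passes through 2 substitutions, ending at center (-3/7, 1/14), radius 1/63
a4 passes through 1 substitution, ending at center (0, 1/2), radius 1/7


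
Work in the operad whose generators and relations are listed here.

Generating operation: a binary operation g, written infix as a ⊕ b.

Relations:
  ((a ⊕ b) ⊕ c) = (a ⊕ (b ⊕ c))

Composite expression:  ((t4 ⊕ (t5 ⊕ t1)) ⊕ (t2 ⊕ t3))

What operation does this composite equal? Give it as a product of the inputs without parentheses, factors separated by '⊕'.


Key point: g is associative — brackets drop, the t-order remains.
(t5 ⊕ t1) linearizes to t5 ⊕ t1
(t4 ⊕ (t5 ⊕ t1)) linearizes to t4 ⊕ t5 ⊕ t1
(t2 ⊕ t3) linearizes to t2 ⊕ t3
((t4 ⊕ (t5 ⊕ t1)) ⊕ (t2 ⊕ t3)) linearizes to t4 ⊕ t5 ⊕ t1 ⊕ t2 ⊕ t3

t4 ⊕ t5 ⊕ t1 ⊕ t2 ⊕ t3


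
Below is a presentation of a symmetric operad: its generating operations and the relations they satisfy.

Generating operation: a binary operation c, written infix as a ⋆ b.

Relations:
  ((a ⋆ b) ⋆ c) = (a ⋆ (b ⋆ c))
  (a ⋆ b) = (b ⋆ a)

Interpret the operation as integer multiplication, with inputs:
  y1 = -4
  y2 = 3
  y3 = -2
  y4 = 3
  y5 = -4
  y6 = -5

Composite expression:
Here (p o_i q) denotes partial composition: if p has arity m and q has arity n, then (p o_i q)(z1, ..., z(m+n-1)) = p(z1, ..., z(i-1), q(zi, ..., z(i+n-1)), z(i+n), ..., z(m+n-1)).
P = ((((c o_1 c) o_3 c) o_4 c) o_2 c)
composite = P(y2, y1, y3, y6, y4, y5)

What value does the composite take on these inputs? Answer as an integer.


1440


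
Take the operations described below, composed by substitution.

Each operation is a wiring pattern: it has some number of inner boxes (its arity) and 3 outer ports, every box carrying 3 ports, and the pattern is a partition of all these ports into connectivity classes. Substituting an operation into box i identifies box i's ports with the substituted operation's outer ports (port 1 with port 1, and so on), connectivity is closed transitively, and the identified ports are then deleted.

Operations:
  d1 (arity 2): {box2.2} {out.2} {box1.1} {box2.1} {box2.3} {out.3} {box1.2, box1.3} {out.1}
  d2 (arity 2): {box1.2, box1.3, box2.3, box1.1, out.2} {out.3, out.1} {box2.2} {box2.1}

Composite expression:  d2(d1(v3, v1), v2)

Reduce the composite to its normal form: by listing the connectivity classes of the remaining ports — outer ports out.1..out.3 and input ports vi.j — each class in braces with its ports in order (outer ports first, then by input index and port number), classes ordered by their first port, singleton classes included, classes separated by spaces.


{out.1, out.3} {out.2, v2.3} {v1.1} {v1.2} {v1.3} {v2.1} {v2.2} {v3.1} {v3.2, v3.3}

Treat the ports identified at d2 as solder joints: merge, then drop.
through d1, on inputs (v3, v1): {out.1} {out.2} {out.3} {v1.1} {v1.2} {v1.3} {v3.1} {v3.2, v3.3} (out.j = stage outer ports)
through d2, on inputs (v3, v1, v2): {out.1, out.3} {out.2, v2.3} {v1.1} {v1.2} {v1.3} {v2.1} {v2.2} {v3.1} {v3.2, v3.3} (out.j = stage outer ports)


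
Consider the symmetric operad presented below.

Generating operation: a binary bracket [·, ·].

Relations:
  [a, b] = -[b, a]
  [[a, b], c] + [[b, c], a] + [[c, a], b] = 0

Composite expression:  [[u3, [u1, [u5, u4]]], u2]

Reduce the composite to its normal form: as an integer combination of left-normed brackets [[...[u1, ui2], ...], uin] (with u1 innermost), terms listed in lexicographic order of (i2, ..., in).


[[[[u1, u4], u5], u3], u2] - [[[[u1, u5], u4], u3], u2]

In the tensor algebra, words opening u1 carry the u1-anchored form.
Composite bracket: [[u3, [u1, [u5, u4]]], u2]
Expanding via [a, b] = ab - ba: 16 signed words (2^4 = 16).
Words beginning with u1 determine it all:
  sign of u1u4u5u3u2 is +1, so it contributes +[[[[u1, u4], u5], u3], u2]
  sign of u1u5u4u3u2 is -1, so it contributes -[[[[u1, u5], u4], u3], u2]


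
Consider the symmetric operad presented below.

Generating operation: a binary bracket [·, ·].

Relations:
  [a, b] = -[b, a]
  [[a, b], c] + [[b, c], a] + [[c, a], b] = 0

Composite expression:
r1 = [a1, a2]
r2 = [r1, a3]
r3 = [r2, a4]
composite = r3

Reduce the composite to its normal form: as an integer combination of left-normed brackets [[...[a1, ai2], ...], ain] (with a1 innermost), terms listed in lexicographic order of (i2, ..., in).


A multilinear Lie element is pinned by a1-initial words (a1 innermost).
Composite bracket: [[[a1, a2], a3], a4]
Expanding via [a, b] = ab - ba: 8 signed words (2^3 = 8).
Words beginning with a1 determine it all:
  word a1a2a3a4 has sign +1, contributing +[[[a1, a2], a3], a4]

[[[a1, a2], a3], a4]


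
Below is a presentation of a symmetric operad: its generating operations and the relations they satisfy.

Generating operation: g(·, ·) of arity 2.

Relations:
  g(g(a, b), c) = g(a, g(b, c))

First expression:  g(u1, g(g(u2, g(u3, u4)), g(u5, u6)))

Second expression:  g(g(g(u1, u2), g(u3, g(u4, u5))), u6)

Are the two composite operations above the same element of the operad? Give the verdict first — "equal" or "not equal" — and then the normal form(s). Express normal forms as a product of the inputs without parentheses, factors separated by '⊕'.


equal; both compose to u1 ⊕ u2 ⊕ u3 ⊕ u4 ⊕ u5 ⊕ u6

In normal form, the first expression is u1 ⊕ u2 ⊕ u3 ⊕ u4 ⊕ u5 ⊕ u6
In normal form, the second expression is u1 ⊕ u2 ⊕ u3 ⊕ u4 ⊕ u5 ⊕ u6
The forms coincide; equal.


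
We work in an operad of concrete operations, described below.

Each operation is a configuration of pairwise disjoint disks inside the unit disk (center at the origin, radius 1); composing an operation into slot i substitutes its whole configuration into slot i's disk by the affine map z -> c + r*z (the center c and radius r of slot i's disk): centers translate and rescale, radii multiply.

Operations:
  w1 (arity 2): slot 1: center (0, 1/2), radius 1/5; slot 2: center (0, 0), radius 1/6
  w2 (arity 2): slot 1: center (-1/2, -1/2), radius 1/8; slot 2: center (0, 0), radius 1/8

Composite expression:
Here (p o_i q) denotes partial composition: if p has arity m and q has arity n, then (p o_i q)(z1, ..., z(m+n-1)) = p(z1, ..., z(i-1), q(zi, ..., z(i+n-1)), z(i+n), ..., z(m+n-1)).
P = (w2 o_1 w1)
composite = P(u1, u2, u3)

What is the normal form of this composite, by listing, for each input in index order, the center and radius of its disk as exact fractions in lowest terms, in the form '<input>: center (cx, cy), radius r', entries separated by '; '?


u1: center (-1/2, -7/16), radius 1/40; u2: center (-1/2, -1/2), radius 1/48; u3: center (0, 0), radius 1/8

Only the slot chain above each u matters under w2; compose those maps.
input u1: composing its 2 substitution steps yields center (-1/2, -7/16), radius 1/40
input u2: composing its 2 substitution steps yields center (-1/2, -1/2), radius 1/48
input u3: composing its 1 substitution step yields center (0, 0), radius 1/8


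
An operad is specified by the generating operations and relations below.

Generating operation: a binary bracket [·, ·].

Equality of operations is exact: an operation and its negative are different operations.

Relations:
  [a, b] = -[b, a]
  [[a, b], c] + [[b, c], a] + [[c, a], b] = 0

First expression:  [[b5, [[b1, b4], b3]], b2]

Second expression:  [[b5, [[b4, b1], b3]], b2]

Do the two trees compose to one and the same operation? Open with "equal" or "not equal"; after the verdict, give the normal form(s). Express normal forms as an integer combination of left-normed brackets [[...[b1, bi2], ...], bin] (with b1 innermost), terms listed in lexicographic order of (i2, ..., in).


not equal: they reduce to -[[[[b1, b4], b3], b5], b2] and [[[[b1, b4], b3], b5], b2]

Normal form of the first expression: -[[[[b1, b4], b3], b5], b2]
Normal form of the second expression: [[[[b1, b4], b3], b5], b2]
The normal forms differ: not equal.


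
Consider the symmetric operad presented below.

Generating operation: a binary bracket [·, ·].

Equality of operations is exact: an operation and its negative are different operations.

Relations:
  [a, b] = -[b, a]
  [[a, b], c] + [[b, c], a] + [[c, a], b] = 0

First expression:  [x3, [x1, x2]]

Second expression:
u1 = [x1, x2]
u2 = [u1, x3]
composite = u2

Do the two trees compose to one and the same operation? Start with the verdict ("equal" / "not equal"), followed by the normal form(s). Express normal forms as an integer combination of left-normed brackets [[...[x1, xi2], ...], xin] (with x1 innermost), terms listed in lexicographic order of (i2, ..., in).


The first expression, normalized: -[[x1, x2], x3]
The second expression, normalized: [[x1, x2], x3]
Distinct normal forms: not equal.

not equal — first -[[x1, x2], x3], second [[x1, x2], x3]


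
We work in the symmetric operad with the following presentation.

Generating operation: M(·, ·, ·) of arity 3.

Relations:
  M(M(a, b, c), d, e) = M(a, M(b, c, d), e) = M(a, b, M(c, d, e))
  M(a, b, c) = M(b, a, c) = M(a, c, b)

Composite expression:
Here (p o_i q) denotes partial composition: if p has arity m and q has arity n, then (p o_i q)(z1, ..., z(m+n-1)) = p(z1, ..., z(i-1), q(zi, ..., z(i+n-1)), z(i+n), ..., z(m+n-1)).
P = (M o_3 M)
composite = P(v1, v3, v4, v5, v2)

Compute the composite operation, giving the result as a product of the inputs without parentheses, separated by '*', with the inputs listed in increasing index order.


v1 * v2 * v3 * v4 * v5

Both nesting and order wash out for M; what remains is which v's occur.
M(v4, v5, v2) unparenthesizes to v4 * v5 * v2
M(v1, v3, M(v4, v5, v2)) unparenthesizes to v1 * v3 * v4 * v5 * v2
putting the inputs in ascending order: v1 * v2 * v3 * v4 * v5


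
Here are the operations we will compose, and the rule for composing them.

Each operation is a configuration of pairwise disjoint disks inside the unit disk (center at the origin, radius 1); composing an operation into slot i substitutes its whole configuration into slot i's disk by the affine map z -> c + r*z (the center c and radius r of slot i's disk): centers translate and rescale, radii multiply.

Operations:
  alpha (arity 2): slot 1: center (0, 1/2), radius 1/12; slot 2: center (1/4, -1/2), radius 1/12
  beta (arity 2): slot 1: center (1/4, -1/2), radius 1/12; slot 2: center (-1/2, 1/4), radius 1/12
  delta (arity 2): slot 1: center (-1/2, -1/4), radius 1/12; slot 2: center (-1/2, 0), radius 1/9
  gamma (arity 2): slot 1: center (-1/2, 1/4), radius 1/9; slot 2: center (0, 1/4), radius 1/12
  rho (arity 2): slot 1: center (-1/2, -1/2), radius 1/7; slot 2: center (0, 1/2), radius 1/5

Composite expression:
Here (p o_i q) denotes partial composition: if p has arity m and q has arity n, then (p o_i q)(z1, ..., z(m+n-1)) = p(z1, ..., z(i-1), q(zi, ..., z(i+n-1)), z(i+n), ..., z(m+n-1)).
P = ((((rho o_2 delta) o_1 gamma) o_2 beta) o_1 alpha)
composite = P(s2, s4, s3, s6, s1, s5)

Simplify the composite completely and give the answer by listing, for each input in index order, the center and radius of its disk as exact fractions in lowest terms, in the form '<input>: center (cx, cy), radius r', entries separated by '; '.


Each s-disk chains the slot maps above it in rho; radii multiply.
tracing s2 down its 3-map path: center (-4/7, -115/252), radius 1/756
tracing s4 down its 3-map path: center (-143/252, -17/36), radius 1/756
tracing s3 down its 3-map path: center (-167/336, -79/168), radius 1/1008
tracing s6 down its 3-map path: center (-85/168, -155/336), radius 1/1008
tracing s1 down its 2-map path: center (-1/10, 9/20), radius 1/60
tracing s5 down its 2-map path: center (-1/10, 1/2), radius 1/45

s1: center (-1/10, 9/20), radius 1/60; s2: center (-4/7, -115/252), radius 1/756; s3: center (-167/336, -79/168), radius 1/1008; s4: center (-143/252, -17/36), radius 1/756; s5: center (-1/10, 1/2), radius 1/45; s6: center (-85/168, -155/336), radius 1/1008


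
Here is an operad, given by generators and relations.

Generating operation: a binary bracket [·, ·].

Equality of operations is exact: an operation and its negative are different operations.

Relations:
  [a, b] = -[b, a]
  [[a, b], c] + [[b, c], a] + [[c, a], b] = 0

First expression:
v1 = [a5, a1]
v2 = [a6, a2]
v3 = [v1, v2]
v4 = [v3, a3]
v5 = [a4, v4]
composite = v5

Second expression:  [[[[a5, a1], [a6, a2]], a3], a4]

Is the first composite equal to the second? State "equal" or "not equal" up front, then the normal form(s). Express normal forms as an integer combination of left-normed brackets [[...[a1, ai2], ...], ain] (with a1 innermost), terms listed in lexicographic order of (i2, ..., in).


not equal; first: -[[[[[a1, a5], a2], a6], a3], a4] + [[[[[a1, a5], a6], a2], a3], a4]; second: [[[[[a1, a5], a2], a6], a3], a4] - [[[[[a1, a5], a6], a2], a3], a4]

The first expression, normalized: -[[[[[a1, a5], a2], a6], a3], a4] + [[[[[a1, a5], a6], a2], a3], a4]
The second expression, normalized: [[[[[a1, a5], a2], a6], a3], a4] - [[[[[a1, a5], a6], a2], a3], a4]
The forms do not match — not equal.
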